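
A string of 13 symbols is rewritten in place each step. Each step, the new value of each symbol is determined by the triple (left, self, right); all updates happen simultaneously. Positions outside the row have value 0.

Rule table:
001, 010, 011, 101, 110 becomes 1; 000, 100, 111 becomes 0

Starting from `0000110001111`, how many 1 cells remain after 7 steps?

5

step 1: 0001110011001
step 2: 0011010111011
step 3: 0111111101111
step 4: 1100000111001
step 5: 1100001101011
step 6: 1100011111111
step 7: 1100110000001
count of 1: 5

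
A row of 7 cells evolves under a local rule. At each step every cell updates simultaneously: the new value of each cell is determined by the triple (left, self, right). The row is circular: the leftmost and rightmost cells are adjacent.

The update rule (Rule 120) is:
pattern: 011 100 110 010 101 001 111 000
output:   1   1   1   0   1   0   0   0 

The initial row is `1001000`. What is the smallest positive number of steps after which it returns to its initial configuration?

7

0100100
0010010
0001001
1000100
0100010
0010001
1001000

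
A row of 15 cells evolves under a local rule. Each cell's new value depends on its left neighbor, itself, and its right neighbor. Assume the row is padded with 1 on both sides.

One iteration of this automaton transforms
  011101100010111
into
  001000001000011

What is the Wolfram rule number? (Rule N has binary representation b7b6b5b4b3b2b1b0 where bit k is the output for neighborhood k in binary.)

129

position 2: 111 → 1  (bit 7 = 1)
position 3: 110 → 0  (bit 6 = 0)
position 0: 101 → 0  (bit 5 = 0)
position 7: 100 → 0  (bit 4 = 0)
position 1: 011 → 0  (bit 3 = 0)
position 10: 010 → 0  (bit 2 = 0)
position 9: 001 → 0  (bit 1 = 0)
position 8: 000 → 1  (bit 0 = 1)
bits b7..b0 = 10000001 = 129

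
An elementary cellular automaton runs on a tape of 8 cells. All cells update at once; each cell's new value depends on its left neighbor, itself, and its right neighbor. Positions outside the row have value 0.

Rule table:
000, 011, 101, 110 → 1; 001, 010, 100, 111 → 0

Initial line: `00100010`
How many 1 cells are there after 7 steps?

10001000
00100011
10001011
00100111
10000101
00110010
10110000
count of 1: 3

3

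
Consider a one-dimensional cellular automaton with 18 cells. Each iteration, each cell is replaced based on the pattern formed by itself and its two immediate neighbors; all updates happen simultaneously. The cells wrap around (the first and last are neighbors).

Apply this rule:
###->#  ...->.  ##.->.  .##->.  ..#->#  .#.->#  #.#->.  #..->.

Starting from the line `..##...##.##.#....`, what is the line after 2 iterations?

.#....#......#....
##...##.....##....

##...##.....##....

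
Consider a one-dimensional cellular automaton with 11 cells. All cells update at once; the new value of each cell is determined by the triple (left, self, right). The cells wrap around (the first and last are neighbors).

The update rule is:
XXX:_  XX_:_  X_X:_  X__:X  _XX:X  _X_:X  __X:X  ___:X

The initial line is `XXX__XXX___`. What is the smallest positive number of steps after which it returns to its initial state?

22

X__XXX__XXX
_XXX__XXX__
XX__XXX__XX
__XXX__XXX_
XXX__XXX__X
___XXX__XXX
XXXX__XXX__
X___XXX__XX
_XXXX__XXX_
XX___XXX__X
__XXXX__XXX
XXX___XXX__
X__XXXX__XX
_XXX___XXX_
XX__XXXX__X
__XXX___XXX
XXX__XXXX__
X__XXX___XX
_XXX__XXXX_
XX__XXX___X
__XXX__XXXX
XXX__XXX___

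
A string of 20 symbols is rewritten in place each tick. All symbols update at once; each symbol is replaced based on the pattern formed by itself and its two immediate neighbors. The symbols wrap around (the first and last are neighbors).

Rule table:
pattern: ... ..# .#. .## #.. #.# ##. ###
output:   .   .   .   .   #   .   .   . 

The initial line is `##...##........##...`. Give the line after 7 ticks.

...#....#....#......

..#....#.........#..
...#....#.........#.
....#....#.........#
#....#....#.........
.#....#....#........
..#....#....#.......
...#....#....#......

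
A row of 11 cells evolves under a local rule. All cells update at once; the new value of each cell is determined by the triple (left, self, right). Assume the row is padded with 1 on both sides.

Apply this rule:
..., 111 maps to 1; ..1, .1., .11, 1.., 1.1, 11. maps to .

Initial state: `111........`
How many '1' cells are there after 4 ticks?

11..111111.
1....1111..
..11..11...
.........1.
count of 1: 1

1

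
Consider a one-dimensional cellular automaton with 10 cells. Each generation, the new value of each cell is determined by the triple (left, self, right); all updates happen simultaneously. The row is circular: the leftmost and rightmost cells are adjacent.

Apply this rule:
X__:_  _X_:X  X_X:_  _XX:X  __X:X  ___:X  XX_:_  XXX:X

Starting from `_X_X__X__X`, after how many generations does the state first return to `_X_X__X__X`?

10

generation 1: _X_X_XX_XX
generation 2: _X_X_X__X_
generation 3: XX_X_X_XX_
generation 4: X__X_X_X__
generation 5: X_XX_X_X_X
generation 6: __X__X_X_X
generation 7: _XX_XX_X_X
generation 8: _X__X__X_X
generation 9: _X_XX_XX_X
generation 10: _X_X__X__X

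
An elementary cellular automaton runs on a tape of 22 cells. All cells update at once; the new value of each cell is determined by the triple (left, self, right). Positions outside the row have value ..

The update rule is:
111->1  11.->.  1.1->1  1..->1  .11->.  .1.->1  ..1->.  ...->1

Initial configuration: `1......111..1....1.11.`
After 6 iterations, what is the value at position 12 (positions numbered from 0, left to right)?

1

iteration 1: 111111..1.1.1111.11..1
iteration 2: .1111.1.1111.11.1..1.1
iteration 3: ..11.111.11.1..111.111
iteration 4: 1...1.1.1..111..1.1.1.
iteration 5: 111.111111..1.1.111111
iteration 6: .1.1.1111.1.1111.1111.
position 12 holds 1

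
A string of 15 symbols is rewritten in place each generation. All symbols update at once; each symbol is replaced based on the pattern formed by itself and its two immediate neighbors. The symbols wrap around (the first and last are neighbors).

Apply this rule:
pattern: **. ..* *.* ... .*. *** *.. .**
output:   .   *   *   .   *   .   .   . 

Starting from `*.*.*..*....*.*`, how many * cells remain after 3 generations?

6

.****.**...***.
*....*....*....
*...**...**...*
count of *: 6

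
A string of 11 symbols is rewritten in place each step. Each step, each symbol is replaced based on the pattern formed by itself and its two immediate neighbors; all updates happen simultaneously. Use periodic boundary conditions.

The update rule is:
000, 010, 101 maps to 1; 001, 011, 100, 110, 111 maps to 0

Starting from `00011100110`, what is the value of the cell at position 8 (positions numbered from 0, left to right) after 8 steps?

11000000000
00011111110
11000000000  (repeats step 1; period 2)
step 8: 00011111110
position 8 holds 1

1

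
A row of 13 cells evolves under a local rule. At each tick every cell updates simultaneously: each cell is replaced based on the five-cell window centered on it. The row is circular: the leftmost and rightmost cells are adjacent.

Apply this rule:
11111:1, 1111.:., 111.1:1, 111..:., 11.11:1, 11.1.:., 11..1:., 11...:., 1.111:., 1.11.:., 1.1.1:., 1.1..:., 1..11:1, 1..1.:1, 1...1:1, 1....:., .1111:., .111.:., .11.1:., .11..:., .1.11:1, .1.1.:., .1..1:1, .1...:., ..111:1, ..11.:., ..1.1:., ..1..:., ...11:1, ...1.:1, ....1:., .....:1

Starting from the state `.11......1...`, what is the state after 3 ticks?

...1...111.1.

tick 1: 1....11.1....
tick 2: ....1.......1
tick 3: ...1...111.1.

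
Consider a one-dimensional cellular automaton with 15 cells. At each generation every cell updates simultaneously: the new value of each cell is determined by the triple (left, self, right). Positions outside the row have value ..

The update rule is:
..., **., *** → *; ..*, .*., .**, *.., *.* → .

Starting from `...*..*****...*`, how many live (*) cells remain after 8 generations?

8

**.....****.*..
.*.***..***...*
....**...**.*..
***..*.*..*...*
.**.........*..
..*.*******...*
*....******.*..
..**..*****...*
count of *: 8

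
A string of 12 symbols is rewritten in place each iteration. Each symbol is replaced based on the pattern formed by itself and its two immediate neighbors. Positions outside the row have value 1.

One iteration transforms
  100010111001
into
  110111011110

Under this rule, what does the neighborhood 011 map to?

At position 6 the neighborhood is 011; the next row has 0 there.

0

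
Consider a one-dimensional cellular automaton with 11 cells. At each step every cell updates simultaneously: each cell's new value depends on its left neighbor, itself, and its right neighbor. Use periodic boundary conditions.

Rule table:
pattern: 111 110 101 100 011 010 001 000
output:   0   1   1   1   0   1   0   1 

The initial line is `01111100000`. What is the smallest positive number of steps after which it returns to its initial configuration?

step 1: 00000111111
step 2: 11110000001
step 3: 00011111100
step 4: 11000000111
step 5: 01111110000
step 6: 00000011111
step 7: 11111000001
step 8: 00001111100
step 9: 11100000111
step 10: 00111110000
step 11: 10000011111
step 12: 11111000000
step 13: 00001111110
step 14: 11100000011
step 15: 00111111000
step 16: 10000001111
step 17: 11111100000
step 18: 00000111110
step 19: 11110000011
step 20: 00011111000
step 21: 11000001111
step 22: 01111100000

22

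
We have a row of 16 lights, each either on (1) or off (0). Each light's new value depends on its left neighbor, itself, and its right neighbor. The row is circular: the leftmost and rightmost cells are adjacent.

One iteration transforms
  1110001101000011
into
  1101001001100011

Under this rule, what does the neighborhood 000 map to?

0

At position 4 the neighborhood is 000; the next row has 0 there.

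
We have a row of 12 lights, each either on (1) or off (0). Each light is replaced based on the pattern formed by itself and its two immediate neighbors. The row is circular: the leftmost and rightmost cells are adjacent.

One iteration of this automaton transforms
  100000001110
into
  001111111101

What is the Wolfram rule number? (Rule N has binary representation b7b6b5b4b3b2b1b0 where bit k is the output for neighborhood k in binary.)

171

position 9: 111 → 1  (bit 7 = 1)
position 10: 110 → 0  (bit 6 = 0)
position 11: 101 → 1  (bit 5 = 1)
position 1: 100 → 0  (bit 4 = 0)
position 8: 011 → 1  (bit 3 = 1)
position 0: 010 → 0  (bit 2 = 0)
position 7: 001 → 1  (bit 1 = 1)
position 2: 000 → 1  (bit 0 = 1)
bits b7..b0 = 10101011 = 171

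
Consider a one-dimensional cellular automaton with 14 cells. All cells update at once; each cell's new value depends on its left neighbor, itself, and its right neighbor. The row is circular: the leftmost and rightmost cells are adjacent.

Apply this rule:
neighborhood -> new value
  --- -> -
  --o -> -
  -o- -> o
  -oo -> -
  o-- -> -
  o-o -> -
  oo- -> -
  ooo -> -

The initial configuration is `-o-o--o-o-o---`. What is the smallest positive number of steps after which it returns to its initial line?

1

-o-o--o-o-o---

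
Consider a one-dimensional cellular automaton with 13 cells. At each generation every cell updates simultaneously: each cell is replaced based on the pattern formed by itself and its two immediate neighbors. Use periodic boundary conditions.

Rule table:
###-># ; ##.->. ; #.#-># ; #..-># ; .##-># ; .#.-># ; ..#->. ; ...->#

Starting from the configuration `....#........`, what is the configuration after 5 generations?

generation 1: ###.#########
generation 2: ##.##########
generation 3: #.###########
generation 4: .############
generation 5: ############.

############.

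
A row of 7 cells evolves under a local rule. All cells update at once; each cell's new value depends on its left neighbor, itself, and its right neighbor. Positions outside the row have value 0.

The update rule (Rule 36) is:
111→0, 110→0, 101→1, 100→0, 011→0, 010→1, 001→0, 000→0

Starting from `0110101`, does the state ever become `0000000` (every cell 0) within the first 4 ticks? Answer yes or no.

yes

tick 1: 0001111
tick 2: 0000000
all cells are 0 at tick 2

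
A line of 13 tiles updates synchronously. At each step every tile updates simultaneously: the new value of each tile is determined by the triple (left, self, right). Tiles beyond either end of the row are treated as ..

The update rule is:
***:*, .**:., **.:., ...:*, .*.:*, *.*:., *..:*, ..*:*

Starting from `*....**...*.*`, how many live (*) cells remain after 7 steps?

*****..****.*
.***.**.**..*
*.*.......***
*.********.*.
*..******..**
***.****.**..
.*...**....**
count of *: 5

5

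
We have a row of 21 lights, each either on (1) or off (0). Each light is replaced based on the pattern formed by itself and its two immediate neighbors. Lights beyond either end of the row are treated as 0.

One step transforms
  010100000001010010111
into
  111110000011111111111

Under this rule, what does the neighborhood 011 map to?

At position 18 the neighborhood is 011; the next row has 1 there.

1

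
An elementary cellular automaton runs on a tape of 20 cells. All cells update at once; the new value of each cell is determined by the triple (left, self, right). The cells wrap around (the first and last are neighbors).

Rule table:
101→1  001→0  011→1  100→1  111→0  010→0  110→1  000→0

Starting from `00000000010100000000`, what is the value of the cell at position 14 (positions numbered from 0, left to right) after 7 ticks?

0

00000000001010000000
00000000000101000000
00000000000010100000
00000000000001010000
00000000000000101000
00000000000000010100
00000000000000001010
position 14 holds 0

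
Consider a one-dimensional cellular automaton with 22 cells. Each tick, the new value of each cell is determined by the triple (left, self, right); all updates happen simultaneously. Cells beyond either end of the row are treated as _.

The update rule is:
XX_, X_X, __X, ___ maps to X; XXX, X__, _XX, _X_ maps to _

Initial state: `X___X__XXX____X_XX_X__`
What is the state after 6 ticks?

__XX__X__X_XXX_X_XX__X
XX_X_X__X_X__XX_X_X_X_
_XX_X__X_X__X_XX_X_X__
X_XX__X_X__X_X_XX_X__X
_X_X_X_X__X_X_X_XX__X_
X_X_X_X__X_X_X_X_X_X__

X_X_X_X__X_X_X_X_X_X__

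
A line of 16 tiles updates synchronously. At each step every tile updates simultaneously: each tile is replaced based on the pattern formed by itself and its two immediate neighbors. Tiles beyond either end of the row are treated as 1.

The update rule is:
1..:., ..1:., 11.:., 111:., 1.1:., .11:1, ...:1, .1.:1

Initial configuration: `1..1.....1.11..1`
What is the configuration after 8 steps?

.1.1.1.1.1.1.1.1

step 1: ...1.111.1.1...1
step 2: .1.1.1...1.1.1.1
step 3: .1.1.1.1.1.1.1.1
step 4: .1.1.1.1.1.1.1.1  (fixed point — unchanged through step 8)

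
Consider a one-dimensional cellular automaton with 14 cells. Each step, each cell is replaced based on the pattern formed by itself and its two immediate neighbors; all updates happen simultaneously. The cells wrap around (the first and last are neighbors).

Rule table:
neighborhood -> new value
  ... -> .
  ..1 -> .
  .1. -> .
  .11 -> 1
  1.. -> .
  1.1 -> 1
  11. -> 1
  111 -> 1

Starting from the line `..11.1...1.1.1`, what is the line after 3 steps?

..111.....1.1.
..111......1..
..111.........

..111.........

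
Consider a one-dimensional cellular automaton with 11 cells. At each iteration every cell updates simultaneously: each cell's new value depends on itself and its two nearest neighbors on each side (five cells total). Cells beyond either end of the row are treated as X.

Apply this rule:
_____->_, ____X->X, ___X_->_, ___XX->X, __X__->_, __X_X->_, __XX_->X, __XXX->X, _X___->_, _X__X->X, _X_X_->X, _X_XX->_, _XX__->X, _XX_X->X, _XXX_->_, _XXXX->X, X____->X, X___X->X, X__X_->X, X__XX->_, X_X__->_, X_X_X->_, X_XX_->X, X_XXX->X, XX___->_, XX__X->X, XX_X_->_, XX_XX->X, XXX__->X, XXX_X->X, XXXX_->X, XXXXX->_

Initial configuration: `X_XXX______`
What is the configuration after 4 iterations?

___XX__X_XX

XXX_X_X__XX
_XX__X_X_XX
XXXXX_X__XX
___XX__X_XX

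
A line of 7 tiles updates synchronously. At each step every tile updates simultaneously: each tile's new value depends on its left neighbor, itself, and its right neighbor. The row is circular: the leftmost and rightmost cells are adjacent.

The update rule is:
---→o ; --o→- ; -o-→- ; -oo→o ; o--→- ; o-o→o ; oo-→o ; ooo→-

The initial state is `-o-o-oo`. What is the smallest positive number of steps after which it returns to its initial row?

14

o-o-ooo
oo-oo--
ooooo--
o---o--
--o----
o---ooo
o-o-o--
-o-o---
--o--oo
-----oo
-ooo-oo
oo-oooo
-ooo---
-o-o-oo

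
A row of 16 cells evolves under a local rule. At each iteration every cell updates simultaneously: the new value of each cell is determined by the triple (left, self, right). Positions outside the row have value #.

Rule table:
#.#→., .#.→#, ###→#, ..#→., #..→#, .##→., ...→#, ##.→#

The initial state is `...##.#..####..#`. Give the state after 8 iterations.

iteration 1: ##..#.##..####..
iteration 2: ###.#..##..####.
iteration 3: ###.##..##..###.
iteration 4: ###..##..##..##.
iteration 5: ####..##..##..#.
iteration 6: #####..##..##.#.
iteration 7: ######..##..#.#.
iteration 8: #######..##.#.#.

#######..##.#.#.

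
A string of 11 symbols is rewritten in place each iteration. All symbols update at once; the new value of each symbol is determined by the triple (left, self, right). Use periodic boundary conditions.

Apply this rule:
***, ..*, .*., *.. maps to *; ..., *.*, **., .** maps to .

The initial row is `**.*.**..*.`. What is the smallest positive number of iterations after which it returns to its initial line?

31

iteration 1: ...*...***.
iteration 2: ..***.*.*.*
iteration 3: **.*..*.*.*
iteration 4: *..****.*..
iteration 5: ***.**..***
iteration 6: **....**.**
iteration 7: *.*..*....*
iteration 8: ..*****..*.
iteration 9: .*.***.****
iteration 10: .*..*...**.
iteration 11: ******.*..*
iteration 12: *****..***.
iteration 13: .***.**.*..
iteration 14: *.*.....**.
iteration 15: *.**...*...
iteration 16: *...*.***.*
iteration 17: .*.**..*...
iteration 18: **...****..
iteration 19: ..*.*.**.**
iteration 20: ***.*......
iteration 21: .*..**....*
iteration 22: .***..*..**
iteration 23: ..*.*****..
iteration 24: .**..***.*.
iteration 25: *..**.*..**
iteration 26: .**...***.*
iteration 27: ...*.*.*..*
iteration 28: *.**.*.****
iteration 29: .....*..***
iteration 30: *...****.*.
iteration 31: **.*.**..*.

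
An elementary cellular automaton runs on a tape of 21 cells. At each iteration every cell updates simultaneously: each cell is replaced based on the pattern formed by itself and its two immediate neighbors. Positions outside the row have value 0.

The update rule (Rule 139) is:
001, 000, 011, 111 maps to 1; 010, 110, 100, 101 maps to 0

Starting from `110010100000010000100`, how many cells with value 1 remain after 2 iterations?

100100001111100111001
001001111111001110010
count of 1: 12

12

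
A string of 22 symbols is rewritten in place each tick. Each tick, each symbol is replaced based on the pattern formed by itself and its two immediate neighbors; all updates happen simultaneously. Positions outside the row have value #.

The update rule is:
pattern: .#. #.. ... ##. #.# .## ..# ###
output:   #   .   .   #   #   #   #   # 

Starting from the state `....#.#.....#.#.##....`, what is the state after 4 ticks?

#######.##############

...####....#######...#
..#####...########..##
.######..#########.###
#######.##############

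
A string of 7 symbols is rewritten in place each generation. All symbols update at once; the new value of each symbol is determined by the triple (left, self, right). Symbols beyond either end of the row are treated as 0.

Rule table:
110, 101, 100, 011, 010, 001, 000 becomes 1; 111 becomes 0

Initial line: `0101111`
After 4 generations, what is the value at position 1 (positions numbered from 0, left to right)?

generation 1: 1111001
generation 2: 1001111
generation 3: 1111001  (repeats generation 1; period 2)
generation 4: 1001111
position 1 holds 0

0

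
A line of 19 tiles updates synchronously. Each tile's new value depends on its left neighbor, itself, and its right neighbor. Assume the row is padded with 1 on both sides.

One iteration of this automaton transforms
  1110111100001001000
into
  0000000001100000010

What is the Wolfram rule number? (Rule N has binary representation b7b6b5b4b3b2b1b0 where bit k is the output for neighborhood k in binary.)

1

position 0: 111 → 0  (bit 7 = 0)
position 2: 110 → 0  (bit 6 = 0)
position 3: 101 → 0  (bit 5 = 0)
position 8: 100 → 0  (bit 4 = 0)
position 4: 011 → 0  (bit 3 = 0)
position 12: 010 → 0  (bit 2 = 0)
position 11: 001 → 0  (bit 1 = 0)
position 9: 000 → 1  (bit 0 = 1)
bits b7..b0 = 00000001 = 1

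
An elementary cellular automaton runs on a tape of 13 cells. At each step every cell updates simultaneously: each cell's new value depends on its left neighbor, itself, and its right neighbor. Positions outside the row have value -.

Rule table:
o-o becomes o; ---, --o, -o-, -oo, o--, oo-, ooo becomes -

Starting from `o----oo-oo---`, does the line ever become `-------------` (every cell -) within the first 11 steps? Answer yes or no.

-------o-----
-------------
all cells are - at step 2

yes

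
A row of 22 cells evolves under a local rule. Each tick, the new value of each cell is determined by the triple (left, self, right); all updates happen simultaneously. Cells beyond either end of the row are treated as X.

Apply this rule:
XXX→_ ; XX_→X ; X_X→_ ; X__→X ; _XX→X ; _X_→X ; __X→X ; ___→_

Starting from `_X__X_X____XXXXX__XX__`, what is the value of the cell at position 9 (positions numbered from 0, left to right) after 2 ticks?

X

_XXXX_XX__XX___XXXXXXX
_X__X_XXXXXXX_XX______
position 9 holds X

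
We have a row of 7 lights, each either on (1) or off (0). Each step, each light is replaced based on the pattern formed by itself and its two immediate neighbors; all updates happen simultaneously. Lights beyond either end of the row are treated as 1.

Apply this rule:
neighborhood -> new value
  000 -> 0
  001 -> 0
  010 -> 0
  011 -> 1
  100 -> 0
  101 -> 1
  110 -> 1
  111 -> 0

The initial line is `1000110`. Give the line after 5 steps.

step 1: 1000111
step 2: 1000100
step 3: 1000000
step 4: 1000000  (fixed point — unchanged through step 5)

1000000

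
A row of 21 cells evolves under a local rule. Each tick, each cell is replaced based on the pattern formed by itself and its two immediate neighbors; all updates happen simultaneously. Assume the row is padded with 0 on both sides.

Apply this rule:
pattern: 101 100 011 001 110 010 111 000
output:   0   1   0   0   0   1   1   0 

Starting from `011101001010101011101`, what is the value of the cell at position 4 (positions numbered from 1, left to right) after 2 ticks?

001001101010101001001
001100001010101101101
position 4 holds 1

1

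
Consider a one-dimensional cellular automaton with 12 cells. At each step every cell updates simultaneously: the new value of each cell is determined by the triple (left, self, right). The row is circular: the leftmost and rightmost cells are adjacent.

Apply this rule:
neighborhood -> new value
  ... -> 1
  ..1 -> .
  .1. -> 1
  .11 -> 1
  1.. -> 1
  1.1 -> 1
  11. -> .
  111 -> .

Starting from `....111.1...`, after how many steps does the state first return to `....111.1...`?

24

111.1..11111
...111.1....
11.1..111111
..111.1.....
1.1..1111111
.111.1......
.1..11111111
111.1.......
1..11111111.
11.1.......1
..11111111.1
1.1.......11
.11111111.1.
.1.......111
11111111.1..
1.......111.
1111111.1..1
.......111.1
111111.1..11
......111.1.
11111.1..111
.....111.1..
1111.1..1111
....111.1...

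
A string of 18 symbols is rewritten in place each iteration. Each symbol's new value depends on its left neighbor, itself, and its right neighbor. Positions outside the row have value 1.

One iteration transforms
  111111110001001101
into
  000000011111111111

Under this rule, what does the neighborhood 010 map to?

At position 11 the neighborhood is 010; the next row has 1 there.

1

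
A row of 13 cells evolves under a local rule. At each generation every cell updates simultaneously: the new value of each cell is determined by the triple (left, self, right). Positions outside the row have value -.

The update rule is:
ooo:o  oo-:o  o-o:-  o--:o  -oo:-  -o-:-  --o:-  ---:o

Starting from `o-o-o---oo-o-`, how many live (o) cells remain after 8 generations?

-----oo--o--o
oooo--oo--o--
-oooo--oo--oo
--oooo--oo--o
o--oooo--oo--
-o--oooo--ooo
--o--oooo--oo
o--o--oooo--o
count of o: 7

7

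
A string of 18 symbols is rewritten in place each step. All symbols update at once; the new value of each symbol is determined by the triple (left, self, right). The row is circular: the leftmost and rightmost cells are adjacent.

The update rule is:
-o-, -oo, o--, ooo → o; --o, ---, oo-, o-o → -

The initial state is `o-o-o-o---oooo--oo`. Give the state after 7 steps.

step 1: --o-o-oo--ooo-o-oo
step 2: o-o-o-o-o-oo--o-o-
step 3: o-o-o-o-o-o-o-o-o-
step 4: o-o-o-o-o-o-o-o-o-  (fixed point — unchanged through step 7)

o-o-o-o-o-o-o-o-o-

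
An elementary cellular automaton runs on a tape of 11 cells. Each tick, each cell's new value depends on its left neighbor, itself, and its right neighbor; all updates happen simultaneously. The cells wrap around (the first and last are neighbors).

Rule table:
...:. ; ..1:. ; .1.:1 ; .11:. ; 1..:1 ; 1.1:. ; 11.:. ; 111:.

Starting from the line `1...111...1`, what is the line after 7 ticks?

..1....1...

tick 1: .1.....1...
tick 2: .11....11..
tick 3: ...1.....1.
tick 4: ...11....11
tick 5: 1....1.....
tick 6: 11...11....
tick 7: ..1....1...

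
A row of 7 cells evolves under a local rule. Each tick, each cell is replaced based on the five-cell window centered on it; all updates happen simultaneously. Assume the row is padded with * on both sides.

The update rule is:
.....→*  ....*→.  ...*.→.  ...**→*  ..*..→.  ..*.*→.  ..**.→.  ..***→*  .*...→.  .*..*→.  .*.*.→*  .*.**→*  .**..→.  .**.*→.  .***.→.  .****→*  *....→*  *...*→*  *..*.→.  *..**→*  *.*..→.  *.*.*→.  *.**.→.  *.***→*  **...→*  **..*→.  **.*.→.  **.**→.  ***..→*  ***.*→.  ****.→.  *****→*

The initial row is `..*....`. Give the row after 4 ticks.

.******

tick 1: ....*.*
tick 2: **...**
tick 3: .******
tick 4: .******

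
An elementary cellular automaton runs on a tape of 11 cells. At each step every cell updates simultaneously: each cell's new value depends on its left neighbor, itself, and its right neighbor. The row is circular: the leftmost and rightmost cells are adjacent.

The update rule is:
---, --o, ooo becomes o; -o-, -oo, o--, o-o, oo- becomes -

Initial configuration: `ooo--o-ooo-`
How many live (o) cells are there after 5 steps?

3

-o--o---o--
o--o--oo--o
--o--o---o-
oo--o--oo--
---o--o---o
count of o: 3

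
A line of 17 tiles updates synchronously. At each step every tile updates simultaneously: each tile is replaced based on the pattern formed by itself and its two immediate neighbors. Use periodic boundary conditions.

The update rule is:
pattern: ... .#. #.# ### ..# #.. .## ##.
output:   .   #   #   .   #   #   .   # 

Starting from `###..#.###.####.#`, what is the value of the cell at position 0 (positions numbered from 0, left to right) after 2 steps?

.

..#####..##...##.
.#....###.##.#.##
position 0 holds .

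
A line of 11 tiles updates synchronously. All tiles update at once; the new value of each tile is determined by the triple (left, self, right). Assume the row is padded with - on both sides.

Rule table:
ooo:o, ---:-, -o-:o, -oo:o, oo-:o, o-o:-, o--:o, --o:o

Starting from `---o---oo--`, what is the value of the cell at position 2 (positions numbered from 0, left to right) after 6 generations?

o

--ooo-oooo-
-oooo-ooooo
ooooo-ooooo
ooooo-ooooo  (fixed point — unchanged through generation 6)
position 2 holds o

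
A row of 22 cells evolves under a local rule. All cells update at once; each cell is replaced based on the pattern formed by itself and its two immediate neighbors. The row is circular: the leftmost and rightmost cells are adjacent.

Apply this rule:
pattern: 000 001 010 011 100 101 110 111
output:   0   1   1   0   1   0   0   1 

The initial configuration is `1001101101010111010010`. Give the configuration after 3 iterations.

1101100100001111000010

1110000001010010011110
0101000011011111101100
1101100100001111000010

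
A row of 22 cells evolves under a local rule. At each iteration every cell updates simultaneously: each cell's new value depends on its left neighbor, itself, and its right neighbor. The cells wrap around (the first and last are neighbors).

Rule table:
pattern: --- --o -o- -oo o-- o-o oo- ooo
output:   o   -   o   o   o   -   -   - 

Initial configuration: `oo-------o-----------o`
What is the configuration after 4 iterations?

o-o------o-----------o

--oooooo-ooooooooooo-o
o-o------o-----------o
--oooooo-ooooooooooo-o  (repeats iteration 1; period 2)
iteration 4: o-o------o-----------o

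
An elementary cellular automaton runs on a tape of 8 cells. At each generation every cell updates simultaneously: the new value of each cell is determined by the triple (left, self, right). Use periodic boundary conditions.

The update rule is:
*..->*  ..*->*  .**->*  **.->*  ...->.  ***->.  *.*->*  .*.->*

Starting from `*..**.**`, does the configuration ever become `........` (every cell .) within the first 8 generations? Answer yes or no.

no

*******.
*.....**
**...**.
***.****
..***...
.**.**..
*******.  (repeats generation 1; period 6)
generation 8: *.....**
generation 8 is *.....**, still not uniform .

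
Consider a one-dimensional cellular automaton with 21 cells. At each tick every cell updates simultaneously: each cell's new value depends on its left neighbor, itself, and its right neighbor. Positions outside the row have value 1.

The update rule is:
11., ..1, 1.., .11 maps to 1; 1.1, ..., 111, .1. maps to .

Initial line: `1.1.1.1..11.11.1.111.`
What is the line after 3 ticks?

1......1111.11...1.1.
11....11..1.111.1....
.11..11111..1.1..1..1

.11..11111..1.1..1..1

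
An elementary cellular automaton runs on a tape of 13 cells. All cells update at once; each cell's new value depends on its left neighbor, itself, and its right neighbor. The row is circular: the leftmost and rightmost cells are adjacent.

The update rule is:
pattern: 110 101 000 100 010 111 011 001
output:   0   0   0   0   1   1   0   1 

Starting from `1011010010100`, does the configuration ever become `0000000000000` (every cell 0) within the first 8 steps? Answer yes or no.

step 1: 1000010110101
step 2: 0000110000100
step 3: 0001000001100
step 4: 0011000010000
step 5: 0100000110000
step 6: 1100001000000
step 7: 0000011000001
step 8: 0000100000011
step 8 is 0000100000011, still not uniform 0

no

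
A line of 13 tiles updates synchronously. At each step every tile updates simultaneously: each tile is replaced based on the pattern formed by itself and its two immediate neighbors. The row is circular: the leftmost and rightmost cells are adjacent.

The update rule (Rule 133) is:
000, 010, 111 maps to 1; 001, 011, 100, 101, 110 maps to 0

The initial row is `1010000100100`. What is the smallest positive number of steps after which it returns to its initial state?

2

step 1: 1010110100100
step 2: 1010000100100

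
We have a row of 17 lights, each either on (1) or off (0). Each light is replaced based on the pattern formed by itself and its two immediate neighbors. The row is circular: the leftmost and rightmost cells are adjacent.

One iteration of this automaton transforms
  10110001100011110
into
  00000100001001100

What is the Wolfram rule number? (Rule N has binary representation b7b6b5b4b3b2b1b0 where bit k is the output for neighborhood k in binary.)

129

position 13: 111 → 1  (bit 7 = 1)
position 3: 110 → 0  (bit 6 = 0)
position 1: 101 → 0  (bit 5 = 0)
position 4: 100 → 0  (bit 4 = 0)
position 2: 011 → 0  (bit 3 = 0)
position 0: 010 → 0  (bit 2 = 0)
position 6: 001 → 0  (bit 1 = 0)
position 5: 000 → 1  (bit 0 = 1)
bits b7..b0 = 10000001 = 129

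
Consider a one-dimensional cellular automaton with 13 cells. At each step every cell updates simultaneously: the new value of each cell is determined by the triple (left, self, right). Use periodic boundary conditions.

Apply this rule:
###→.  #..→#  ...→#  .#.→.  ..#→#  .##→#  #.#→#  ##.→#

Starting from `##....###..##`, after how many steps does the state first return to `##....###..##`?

2

.######.####.
##....###..##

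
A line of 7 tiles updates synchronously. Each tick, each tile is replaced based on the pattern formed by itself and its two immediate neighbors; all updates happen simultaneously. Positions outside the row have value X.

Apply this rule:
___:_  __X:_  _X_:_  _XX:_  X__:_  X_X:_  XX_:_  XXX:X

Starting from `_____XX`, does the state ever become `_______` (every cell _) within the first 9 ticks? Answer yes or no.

yes

______X
_______
all cells are _ at tick 2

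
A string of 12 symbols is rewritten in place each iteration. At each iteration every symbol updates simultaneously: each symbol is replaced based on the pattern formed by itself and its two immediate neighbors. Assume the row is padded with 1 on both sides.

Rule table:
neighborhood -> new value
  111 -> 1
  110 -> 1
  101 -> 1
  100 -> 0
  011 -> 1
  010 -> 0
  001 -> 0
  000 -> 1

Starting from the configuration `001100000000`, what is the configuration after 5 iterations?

001101111110
001111111111
001111111111  (fixed point — unchanged through iteration 5)

001111111111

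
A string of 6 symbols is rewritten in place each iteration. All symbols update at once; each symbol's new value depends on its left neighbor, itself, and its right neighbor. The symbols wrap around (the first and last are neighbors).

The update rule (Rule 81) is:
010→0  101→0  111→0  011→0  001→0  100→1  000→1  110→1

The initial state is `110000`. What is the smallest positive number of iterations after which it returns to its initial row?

6

iteration 1: 011110
iteration 2: 000011
iteration 3: 111001
iteration 4: 001100
iteration 5: 100111
iteration 6: 110000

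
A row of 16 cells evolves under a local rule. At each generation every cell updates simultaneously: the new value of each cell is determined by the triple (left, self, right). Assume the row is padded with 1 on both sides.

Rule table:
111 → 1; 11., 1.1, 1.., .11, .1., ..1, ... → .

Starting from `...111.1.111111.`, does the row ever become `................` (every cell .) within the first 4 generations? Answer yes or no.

....1.....1111..
...........11...
................
all cells are . at generation 3

yes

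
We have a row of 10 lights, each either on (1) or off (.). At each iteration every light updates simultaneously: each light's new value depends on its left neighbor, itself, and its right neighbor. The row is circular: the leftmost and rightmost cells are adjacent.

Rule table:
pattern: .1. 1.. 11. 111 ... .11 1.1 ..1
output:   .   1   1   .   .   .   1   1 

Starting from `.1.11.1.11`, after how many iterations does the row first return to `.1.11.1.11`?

iteration 1: 1.1.11.1.1
iteration 2: 11.1.11.1.
iteration 3: .11.1.11.1
iteration 4: 1.11.1.11.
iteration 5: .1.11.1.11

5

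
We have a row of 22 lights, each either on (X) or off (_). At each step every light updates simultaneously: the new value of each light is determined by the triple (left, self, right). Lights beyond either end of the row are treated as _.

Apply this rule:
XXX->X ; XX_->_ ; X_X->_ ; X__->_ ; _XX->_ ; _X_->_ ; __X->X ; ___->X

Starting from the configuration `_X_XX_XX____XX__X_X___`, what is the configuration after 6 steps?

step 1: X________XXX___X____XX
step 2: __XXXXXXX_X__XX__XXX__
step 3: XX_XXXXX____X___X_X__X
step 4: ____XXX__XXX__XX____X_
step 5: XXXX_X__X_X__X___XXX__
step 6: _XX____X____X__XX_X__X

_XX____X____X__XX_X__X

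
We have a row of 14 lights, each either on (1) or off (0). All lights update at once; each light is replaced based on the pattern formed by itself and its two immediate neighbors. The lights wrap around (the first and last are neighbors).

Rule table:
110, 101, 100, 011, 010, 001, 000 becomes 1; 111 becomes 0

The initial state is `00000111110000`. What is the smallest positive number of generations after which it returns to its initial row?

11111100011111
00000111110000

2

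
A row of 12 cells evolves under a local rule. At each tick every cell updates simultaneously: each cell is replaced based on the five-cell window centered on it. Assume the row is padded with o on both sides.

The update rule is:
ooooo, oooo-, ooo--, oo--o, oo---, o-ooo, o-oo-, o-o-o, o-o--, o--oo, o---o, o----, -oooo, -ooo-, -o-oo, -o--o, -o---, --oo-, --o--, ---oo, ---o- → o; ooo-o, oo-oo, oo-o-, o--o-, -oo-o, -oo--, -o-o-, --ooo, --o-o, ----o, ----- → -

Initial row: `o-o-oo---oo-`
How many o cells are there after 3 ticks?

--ooo-oooo--
oo-o--oooooo
o--ooo-ooooo
count of o: 9

9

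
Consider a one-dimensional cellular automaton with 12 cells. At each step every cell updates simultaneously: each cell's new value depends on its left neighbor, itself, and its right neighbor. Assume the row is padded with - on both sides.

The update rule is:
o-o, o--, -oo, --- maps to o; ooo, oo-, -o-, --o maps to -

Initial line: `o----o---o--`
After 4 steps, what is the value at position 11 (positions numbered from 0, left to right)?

-ooo--oo--oo
-o--o-o-o-o-
--o--o-o-o-o
o--o--o-o-o-
position 11 holds -

-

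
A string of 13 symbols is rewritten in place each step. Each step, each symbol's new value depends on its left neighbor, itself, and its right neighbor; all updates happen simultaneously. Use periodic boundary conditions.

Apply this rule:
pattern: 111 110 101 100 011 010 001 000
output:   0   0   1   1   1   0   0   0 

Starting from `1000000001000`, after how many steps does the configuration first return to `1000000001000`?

13

0100000000100
0010000000010
0001000000001
1000100000000
0100010000000
0010001000000
0001000100000
0000100010000
0000010001000
0000001000100
0000000100010
0000000010001
1000000001000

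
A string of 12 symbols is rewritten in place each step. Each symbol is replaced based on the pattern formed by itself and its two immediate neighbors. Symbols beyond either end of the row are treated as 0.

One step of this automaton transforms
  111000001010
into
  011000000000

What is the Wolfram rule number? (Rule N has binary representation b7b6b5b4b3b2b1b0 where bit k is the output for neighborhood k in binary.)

position 1: 111 → 1  (bit 7 = 1)
position 2: 110 → 1  (bit 6 = 1)
position 9: 101 → 0  (bit 5 = 0)
position 3: 100 → 0  (bit 4 = 0)
position 0: 011 → 0  (bit 3 = 0)
position 8: 010 → 0  (bit 2 = 0)
position 7: 001 → 0  (bit 1 = 0)
position 4: 000 → 0  (bit 0 = 0)
bits b7..b0 = 11000000 = 192

192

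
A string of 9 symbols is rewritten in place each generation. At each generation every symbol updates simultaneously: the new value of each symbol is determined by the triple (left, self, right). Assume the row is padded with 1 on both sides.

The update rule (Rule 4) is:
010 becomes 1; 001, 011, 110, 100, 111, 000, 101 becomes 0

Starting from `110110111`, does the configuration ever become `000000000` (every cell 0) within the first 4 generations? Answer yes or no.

yes

000000000
all cells are 0 at generation 1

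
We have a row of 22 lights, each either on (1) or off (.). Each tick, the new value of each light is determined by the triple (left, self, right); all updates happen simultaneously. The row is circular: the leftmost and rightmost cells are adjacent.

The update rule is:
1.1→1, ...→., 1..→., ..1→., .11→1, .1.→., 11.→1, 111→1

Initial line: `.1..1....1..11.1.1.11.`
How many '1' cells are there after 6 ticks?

9

tick 1: ............111.1.111.
tick 2: ............1111.1111.
tick 3: ............111111111.
tick 4: ............111111111.  (fixed point — unchanged through tick 6)
count of 1: 9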